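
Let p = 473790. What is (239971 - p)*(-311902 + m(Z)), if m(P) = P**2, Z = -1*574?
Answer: -4109135106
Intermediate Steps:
Z = -574
(239971 - p)*(-311902 + m(Z)) = (239971 - 1*473790)*(-311902 + (-574)**2) = (239971 - 473790)*(-311902 + 329476) = -233819*17574 = -4109135106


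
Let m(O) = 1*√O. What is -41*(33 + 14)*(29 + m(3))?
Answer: -55883 - 1927*√3 ≈ -59221.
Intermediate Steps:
m(O) = √O
-41*(33 + 14)*(29 + m(3)) = -41*(33 + 14)*(29 + √3) = -1927*(29 + √3) = -41*(1363 + 47*√3) = -55883 - 1927*√3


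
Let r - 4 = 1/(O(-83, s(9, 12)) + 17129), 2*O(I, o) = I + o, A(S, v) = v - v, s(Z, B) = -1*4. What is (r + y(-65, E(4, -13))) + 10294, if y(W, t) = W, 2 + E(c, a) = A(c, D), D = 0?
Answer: 349671845/34171 ≈ 10233.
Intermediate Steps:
s(Z, B) = -4
A(S, v) = 0
E(c, a) = -2 (E(c, a) = -2 + 0 = -2)
O(I, o) = I/2 + o/2 (O(I, o) = (I + o)/2 = I/2 + o/2)
r = 136686/34171 (r = 4 + 1/(((½)*(-83) + (½)*(-4)) + 17129) = 4 + 1/((-83/2 - 2) + 17129) = 4 + 1/(-87/2 + 17129) = 4 + 1/(34171/2) = 4 + 2/34171 = 136686/34171 ≈ 4.0001)
(r + y(-65, E(4, -13))) + 10294 = (136686/34171 - 65) + 10294 = -2084429/34171 + 10294 = 349671845/34171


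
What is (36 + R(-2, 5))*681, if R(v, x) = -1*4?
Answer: 21792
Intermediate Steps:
R(v, x) = -4
(36 + R(-2, 5))*681 = (36 - 4)*681 = 32*681 = 21792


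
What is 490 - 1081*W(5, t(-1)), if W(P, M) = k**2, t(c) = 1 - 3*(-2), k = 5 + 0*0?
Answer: -26535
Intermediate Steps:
k = 5 (k = 5 + 0 = 5)
t(c) = 7 (t(c) = 1 + 6 = 7)
W(P, M) = 25 (W(P, M) = 5**2 = 25)
490 - 1081*W(5, t(-1)) = 490 - 1081*25 = 490 - 27025 = -26535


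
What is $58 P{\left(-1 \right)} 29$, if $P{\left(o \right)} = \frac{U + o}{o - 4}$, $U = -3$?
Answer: $\frac{6728}{5} \approx 1345.6$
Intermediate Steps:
$P{\left(o \right)} = \frac{-3 + o}{-4 + o}$ ($P{\left(o \right)} = \frac{-3 + o}{o - 4} = \frac{-3 + o}{-4 + o}$)
$58 P{\left(-1 \right)} 29 = 58 \frac{-3 - 1}{-4 - 1} \cdot 29 = 58 \frac{1}{-5} \left(-4\right) 29 = 58 \left(\left(- \frac{1}{5}\right) \left(-4\right)\right) 29 = 58 \cdot \frac{4}{5} \cdot 29 = \frac{232}{5} \cdot 29 = \frac{6728}{5}$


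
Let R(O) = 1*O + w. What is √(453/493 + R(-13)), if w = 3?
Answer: 11*I*√18241/493 ≈ 3.0135*I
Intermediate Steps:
R(O) = 3 + O (R(O) = 1*O + 3 = O + 3 = 3 + O)
√(453/493 + R(-13)) = √(453/493 + (3 - 13)) = √(453*(1/493) - 10) = √(453/493 - 10) = √(-4477/493) = 11*I*√18241/493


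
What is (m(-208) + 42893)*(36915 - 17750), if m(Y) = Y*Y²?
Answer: -171642104135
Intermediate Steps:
m(Y) = Y³
(m(-208) + 42893)*(36915 - 17750) = ((-208)³ + 42893)*(36915 - 17750) = (-8998912 + 42893)*19165 = -8956019*19165 = -171642104135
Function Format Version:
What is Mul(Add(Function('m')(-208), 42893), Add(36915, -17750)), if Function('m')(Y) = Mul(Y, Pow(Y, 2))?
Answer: -171642104135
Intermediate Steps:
Function('m')(Y) = Pow(Y, 3)
Mul(Add(Function('m')(-208), 42893), Add(36915, -17750)) = Mul(Add(Pow(-208, 3), 42893), Add(36915, -17750)) = Mul(Add(-8998912, 42893), 19165) = Mul(-8956019, 19165) = -171642104135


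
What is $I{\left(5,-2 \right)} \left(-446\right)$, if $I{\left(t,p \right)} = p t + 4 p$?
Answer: $8028$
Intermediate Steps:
$I{\left(t,p \right)} = 4 p + p t$
$I{\left(5,-2 \right)} \left(-446\right) = - 2 \left(4 + 5\right) \left(-446\right) = \left(-2\right) 9 \left(-446\right) = \left(-18\right) \left(-446\right) = 8028$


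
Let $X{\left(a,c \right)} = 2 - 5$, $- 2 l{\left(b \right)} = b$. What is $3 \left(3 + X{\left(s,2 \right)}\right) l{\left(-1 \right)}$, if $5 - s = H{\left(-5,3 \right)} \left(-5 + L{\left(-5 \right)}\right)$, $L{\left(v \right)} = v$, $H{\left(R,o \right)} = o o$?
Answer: $0$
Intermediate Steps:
$l{\left(b \right)} = - \frac{b}{2}$
$H{\left(R,o \right)} = o^{2}$
$s = 95$ ($s = 5 - 3^{2} \left(-5 - 5\right) = 5 - 9 \left(-10\right) = 5 - -90 = 5 + 90 = 95$)
$X{\left(a,c \right)} = -3$ ($X{\left(a,c \right)} = 2 - 5 = -3$)
$3 \left(3 + X{\left(s,2 \right)}\right) l{\left(-1 \right)} = 3 \left(3 - 3\right) \left(\left(- \frac{1}{2}\right) \left(-1\right)\right) = 3 \cdot 0 \cdot \frac{1}{2} = 0 \cdot \frac{1}{2} = 0$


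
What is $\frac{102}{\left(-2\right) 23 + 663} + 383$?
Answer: $\frac{236413}{617} \approx 383.17$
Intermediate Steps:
$\frac{102}{\left(-2\right) 23 + 663} + 383 = \frac{102}{-46 + 663} + 383 = \frac{102}{617} + 383 = \frac{236413}{617}$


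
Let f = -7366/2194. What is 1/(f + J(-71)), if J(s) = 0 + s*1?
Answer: -1097/81570 ≈ -0.013449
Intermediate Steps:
J(s) = s (J(s) = 0 + s = s)
f = -3683/1097 (f = -7366*1/2194 = -3683/1097 ≈ -3.3573)
1/(f + J(-71)) = 1/(-3683/1097 - 71) = 1/(-81570/1097) = -1097/81570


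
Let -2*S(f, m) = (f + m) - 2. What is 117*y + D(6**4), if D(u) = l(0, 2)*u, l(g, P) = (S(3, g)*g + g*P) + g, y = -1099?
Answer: -128583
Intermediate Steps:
S(f, m) = 1 - f/2 - m/2 (S(f, m) = -((f + m) - 2)/2 = -(-2 + f + m)/2 = 1 - f/2 - m/2)
l(g, P) = g + P*g + g*(-1/2 - g/2) (l(g, P) = ((1 - 1/2*3 - g/2)*g + g*P) + g = ((1 - 3/2 - g/2)*g + P*g) + g = ((-1/2 - g/2)*g + P*g) + g = (g*(-1/2 - g/2) + P*g) + g = (P*g + g*(-1/2 - g/2)) + g = g + P*g + g*(-1/2 - g/2))
D(u) = 0 (D(u) = ((1/2)*0*(1 - 1*0 + 2*2))*u = ((1/2)*0*(1 + 0 + 4))*u = ((1/2)*0*5)*u = 0*u = 0)
117*y + D(6**4) = 117*(-1099) + 0 = -128583 + 0 = -128583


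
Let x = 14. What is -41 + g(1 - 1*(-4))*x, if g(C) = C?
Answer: 29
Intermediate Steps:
-41 + g(1 - 1*(-4))*x = -41 + (1 - 1*(-4))*14 = -41 + (1 + 4)*14 = -41 + 5*14 = -41 + 70 = 29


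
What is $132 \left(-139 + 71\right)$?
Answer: $-8976$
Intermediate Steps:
$132 \left(-139 + 71\right) = 132 \left(-68\right) = -8976$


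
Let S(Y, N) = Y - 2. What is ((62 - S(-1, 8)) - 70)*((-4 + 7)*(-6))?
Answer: 90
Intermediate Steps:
S(Y, N) = -2 + Y
((62 - S(-1, 8)) - 70)*((-4 + 7)*(-6)) = ((62 - (-2 - 1)) - 70)*((-4 + 7)*(-6)) = ((62 - 1*(-3)) - 70)*(3*(-6)) = ((62 + 3) - 70)*(-18) = (65 - 70)*(-18) = -5*(-18) = 90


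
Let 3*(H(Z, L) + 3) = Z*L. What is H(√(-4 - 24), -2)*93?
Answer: -279 - 124*I*√7 ≈ -279.0 - 328.07*I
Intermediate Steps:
H(Z, L) = -3 + L*Z/3 (H(Z, L) = -3 + (Z*L)/3 = -3 + (L*Z)/3 = -3 + L*Z/3)
H(√(-4 - 24), -2)*93 = (-3 + (⅓)*(-2)*√(-4 - 24))*93 = (-3 + (⅓)*(-2)*√(-28))*93 = (-3 + (⅓)*(-2)*(2*I*√7))*93 = (-3 - 4*I*√7/3)*93 = -279 - 124*I*√7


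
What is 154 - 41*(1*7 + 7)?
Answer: -420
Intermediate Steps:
154 - 41*(1*7 + 7) = 154 - 41*(7 + 7) = 154 - 41*14 = 154 - 574 = -420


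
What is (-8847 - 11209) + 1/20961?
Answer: -420393815/20961 ≈ -20056.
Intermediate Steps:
(-8847 - 11209) + 1/20961 = -20056 + 1/20961 = -420393815/20961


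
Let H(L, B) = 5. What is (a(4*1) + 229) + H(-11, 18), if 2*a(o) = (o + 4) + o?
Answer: 240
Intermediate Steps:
a(o) = 2 + o (a(o) = ((o + 4) + o)/2 = ((4 + o) + o)/2 = (4 + 2*o)/2 = 2 + o)
(a(4*1) + 229) + H(-11, 18) = ((2 + 4*1) + 229) + 5 = ((2 + 4) + 229) + 5 = (6 + 229) + 5 = 235 + 5 = 240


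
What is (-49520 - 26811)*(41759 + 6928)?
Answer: -3716327397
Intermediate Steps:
(-49520 - 26811)*(41759 + 6928) = -76331*48687 = -3716327397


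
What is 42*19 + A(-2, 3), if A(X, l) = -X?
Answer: 800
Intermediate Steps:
42*19 + A(-2, 3) = 42*19 - 1*(-2) = 798 + 2 = 800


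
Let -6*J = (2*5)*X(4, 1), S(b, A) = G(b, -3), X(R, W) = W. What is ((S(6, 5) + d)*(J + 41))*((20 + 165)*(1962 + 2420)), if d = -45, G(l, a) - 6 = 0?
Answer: -1243567780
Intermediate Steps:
G(l, a) = 6 (G(l, a) = 6 + 0 = 6)
S(b, A) = 6
J = -5/3 (J = -2*5/6 = -5/3 ≈ -1.6667)
((S(6, 5) + d)*(J + 41))*((20 + 165)*(1962 + 2420)) = ((6 - 45)*(-5/3 + 41))*((20 + 165)*(1962 + 2420)) = (-39*118/3)*(185*4382) = -1534*810670 = -1243567780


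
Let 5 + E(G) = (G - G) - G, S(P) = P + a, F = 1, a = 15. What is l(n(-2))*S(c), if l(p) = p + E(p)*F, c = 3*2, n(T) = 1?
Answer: -105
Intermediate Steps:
c = 6
S(P) = 15 + P (S(P) = P + 15 = 15 + P)
E(G) = -5 - G (E(G) = -5 + ((G - G) - G) = -5 + (0 - G) = -5 - G)
l(p) = -5 (l(p) = p + (-5 - p)*1 = p + (-5 - p) = -5)
l(n(-2))*S(c) = -5*(15 + 6) = -5*21 = -105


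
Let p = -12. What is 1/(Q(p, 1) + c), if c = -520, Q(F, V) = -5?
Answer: -1/525 ≈ -0.0019048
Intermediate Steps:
1/(Q(p, 1) + c) = 1/(-5 - 520) = 1/(-525) = -1/525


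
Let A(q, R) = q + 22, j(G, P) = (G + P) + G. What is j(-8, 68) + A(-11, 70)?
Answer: 63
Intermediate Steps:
j(G, P) = P + 2*G
A(q, R) = 22 + q
j(-8, 68) + A(-11, 70) = (68 + 2*(-8)) + (22 - 11) = (68 - 16) + 11 = 52 + 11 = 63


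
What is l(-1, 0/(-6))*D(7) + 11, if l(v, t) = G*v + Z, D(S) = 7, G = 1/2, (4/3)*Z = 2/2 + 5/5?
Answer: 18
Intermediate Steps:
Z = 3/2 (Z = 3*(2/2 + 5/5)/4 = 3*(2*(½) + 5*(⅕))/4 = 3*(1 + 1)/4 = (¾)*2 = 3/2 ≈ 1.5000)
G = ½ ≈ 0.50000
l(v, t) = 3/2 + v/2 (l(v, t) = v/2 + 3/2 = 3/2 + v/2)
l(-1, 0/(-6))*D(7) + 11 = (3/2 + (½)*(-1))*7 + 11 = (3/2 - ½)*7 + 11 = 1*7 + 11 = 7 + 11 = 18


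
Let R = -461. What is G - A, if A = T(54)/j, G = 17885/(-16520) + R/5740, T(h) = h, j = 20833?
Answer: -16446375219/14110607560 ≈ -1.1655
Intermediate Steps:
G = -787683/677320 (G = 17885/(-16520) - 461/5740 = 17885*(-1/16520) - 461*1/5740 = -511/472 - 461/5740 = -787683/677320 ≈ -1.1629)
A = 54/20833 ≈ 0.0025920
G - A = -787683/677320 - 1*54/20833 = -787683/677320 - 54/20833 = -16446375219/14110607560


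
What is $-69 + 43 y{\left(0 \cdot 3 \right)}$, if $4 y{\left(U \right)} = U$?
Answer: $-69$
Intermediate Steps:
$y{\left(U \right)} = \frac{U}{4}$
$-69 + 43 y{\left(0 \cdot 3 \right)} = -69 + 43 \frac{0 \cdot 3}{4} = -69 + 43 \cdot \frac{1}{4} \cdot 0 = -69 + 43 \cdot 0 = -69 + 0 = -69$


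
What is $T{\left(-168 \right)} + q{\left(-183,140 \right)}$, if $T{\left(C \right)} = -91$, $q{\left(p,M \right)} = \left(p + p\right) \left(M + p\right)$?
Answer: $15647$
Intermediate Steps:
$q{\left(p,M \right)} = 2 p \left(M + p\right)$
$T{\left(-168 \right)} + q{\left(-183,140 \right)} = -91 + 2 \left(-183\right) \left(140 - 183\right) = -91 + 2 \left(-183\right) \left(-43\right) = -91 + 15738 = 15647$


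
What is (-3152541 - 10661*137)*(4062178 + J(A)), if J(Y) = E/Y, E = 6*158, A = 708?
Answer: -1105614651673938/59 ≈ -1.8739e+13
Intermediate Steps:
E = 948
J(Y) = 948/Y
(-3152541 - 10661*137)*(4062178 + J(A)) = (-3152541 - 10661*137)*(4062178 + 948/708) = (-3152541 - 1460557)*(4062178 + 948*(1/708)) = -4613098*(4062178 + 79/59) = -4613098*239668581/59 = -1105614651673938/59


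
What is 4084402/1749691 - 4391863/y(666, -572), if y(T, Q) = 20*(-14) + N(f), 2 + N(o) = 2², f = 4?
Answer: 7685538628089/486414098 ≈ 15800.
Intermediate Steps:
N(o) = 2 (N(o) = -2 + 2² = -2 + 4 = 2)
y(T, Q) = -278 (y(T, Q) = 20*(-14) + 2 = -280 + 2 = -278)
4084402/1749691 - 4391863/y(666, -572) = 4084402/1749691 - 4391863/(-278) = 4084402*(1/1749691) - 4391863*(-1/278) = 4084402/1749691 + 4391863/278 = 7685538628089/486414098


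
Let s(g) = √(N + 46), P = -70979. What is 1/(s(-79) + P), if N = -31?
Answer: -70979/5038018426 - √15/5038018426 ≈ -1.4089e-5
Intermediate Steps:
s(g) = √15 (s(g) = √(-31 + 46) = √15)
1/(s(-79) + P) = 1/(√15 - 70979) = 1/(-70979 + √15)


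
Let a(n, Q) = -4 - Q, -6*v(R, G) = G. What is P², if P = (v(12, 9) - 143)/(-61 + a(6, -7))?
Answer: 83521/13456 ≈ 6.2070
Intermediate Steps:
v(R, G) = -G/6
P = 289/116 (P = (-⅙*9 - 143)/(-61 + (-4 - 1*(-7))) = (-3/2 - 143)/(-61 + (-4 + 7)) = -289/(2*(-61 + 3)) = -289/2/(-58) = -289/2*(-1/58) = 289/116 ≈ 2.4914)
P² = (289/116)² = 83521/13456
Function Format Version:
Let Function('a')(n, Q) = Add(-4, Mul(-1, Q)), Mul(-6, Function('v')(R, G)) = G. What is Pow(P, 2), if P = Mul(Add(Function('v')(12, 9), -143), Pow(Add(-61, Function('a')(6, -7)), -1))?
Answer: Rational(83521, 13456) ≈ 6.2070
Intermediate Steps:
Function('v')(R, G) = Mul(Rational(-1, 6), G)
P = Rational(289, 116) (P = Mul(Add(Mul(Rational(-1, 6), 9), -143), Pow(Add(-61, Add(-4, Mul(-1, -7))), -1)) = Mul(Add(Rational(-3, 2), -143), Pow(Add(-61, Add(-4, 7)), -1)) = Mul(Rational(-289, 2), Pow(Add(-61, 3), -1)) = Mul(Rational(-289, 2), Pow(-58, -1)) = Mul(Rational(-289, 2), Rational(-1, 58)) = Rational(289, 116) ≈ 2.4914)
Pow(P, 2) = Pow(Rational(289, 116), 2) = Rational(83521, 13456)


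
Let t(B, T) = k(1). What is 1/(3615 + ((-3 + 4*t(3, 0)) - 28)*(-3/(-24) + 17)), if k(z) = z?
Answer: 8/25221 ≈ 0.00031720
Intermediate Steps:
t(B, T) = 1
1/(3615 + ((-3 + 4*t(3, 0)) - 28)*(-3/(-24) + 17)) = 1/(3615 + ((-3 + 4*1) - 28)*(-3/(-24) + 17)) = 1/(3615 + ((-3 + 4) - 28)*(-3*(-1/24) + 17)) = 1/(3615 + (1 - 28)*(⅛ + 17)) = 1/(3615 - 27*137/8) = 1/(3615 - 3699/8) = 1/(25221/8) = 8/25221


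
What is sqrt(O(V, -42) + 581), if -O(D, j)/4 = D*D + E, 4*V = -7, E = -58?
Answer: sqrt(3203)/2 ≈ 28.298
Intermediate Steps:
V = -7/4 (V = (1/4)*(-7) = -7/4 ≈ -1.7500)
O(D, j) = 232 - 4*D**2 (O(D, j) = -4*(D*D - 58) = -4*(D**2 - 58) = -4*(-58 + D**2) = 232 - 4*D**2)
sqrt(O(V, -42) + 581) = sqrt((232 - 4*(-7/4)**2) + 581) = sqrt((232 - 4*49/16) + 581) = sqrt((232 - 49/4) + 581) = sqrt(879/4 + 581) = sqrt(3203/4) = sqrt(3203)/2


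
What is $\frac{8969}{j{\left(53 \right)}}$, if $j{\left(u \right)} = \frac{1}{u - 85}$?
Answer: $-287008$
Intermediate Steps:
$j{\left(u \right)} = \frac{1}{-85 + u}$
$\frac{8969}{j{\left(53 \right)}} = \frac{8969}{\frac{1}{-85 + 53}} = \frac{8969}{\frac{1}{-32}} = \frac{8969}{- \frac{1}{32}} = 8969 \left(-32\right) = -287008$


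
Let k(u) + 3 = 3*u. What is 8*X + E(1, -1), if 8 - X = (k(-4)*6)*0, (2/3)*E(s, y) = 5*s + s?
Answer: 73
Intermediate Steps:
E(s, y) = 9*s (E(s, y) = 3*(5*s + s)/2 = 3*(6*s)/2 = 9*s)
k(u) = -3 + 3*u
X = 8 (X = 8 - (-3 + 3*(-4))*6*0 = 8 - (-3 - 12)*6*0 = 8 - (-15*6)*0 = 8 - (-90)*0 = 8 - 1*0 = 8 + 0 = 8)
8*X + E(1, -1) = 8*8 + 9*1 = 64 + 9 = 73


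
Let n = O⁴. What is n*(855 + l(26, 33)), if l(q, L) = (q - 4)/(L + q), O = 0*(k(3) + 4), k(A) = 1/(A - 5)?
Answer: 0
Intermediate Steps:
k(A) = 1/(-5 + A)
O = 0 (O = 0*(1/(-5 + 3) + 4) = 0*(1/(-2) + 4) = 0*(-½ + 4) = 0*(7/2) = 0)
n = 0 (n = 0⁴ = 0)
l(q, L) = (-4 + q)/(L + q)
n*(855 + l(26, 33)) = 0*(855 + (-4 + 26)/(33 + 26)) = 0*(855 + 22/59) = 0*(50467/59) = 0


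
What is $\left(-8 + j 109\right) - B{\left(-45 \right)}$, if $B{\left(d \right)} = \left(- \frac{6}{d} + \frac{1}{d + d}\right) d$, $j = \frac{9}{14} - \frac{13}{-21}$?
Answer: $\frac{2836}{21} \approx 135.05$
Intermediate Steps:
$j = \frac{53}{42}$ ($j = 9 \cdot \frac{1}{14} - - \frac{13}{21} = \frac{9}{14} + \frac{13}{21} = \frac{53}{42} \approx 1.2619$)
$B{\left(d \right)} = - \frac{11}{2}$ ($B{\left(d \right)} = \left(- \frac{6}{d} + \frac{1}{2 d}\right) d = - \frac{11}{2 d} d = - \frac{11}{2}$)
$\left(-8 + j 109\right) - B{\left(-45 \right)} = \left(-8 + \frac{53}{42} \cdot 109\right) - - \frac{11}{2} = \left(-8 + \frac{5777}{42}\right) + \frac{11}{2} = \frac{5441}{42} + \frac{11}{2} = \frac{2836}{21}$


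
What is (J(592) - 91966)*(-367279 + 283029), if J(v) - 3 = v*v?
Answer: -21778709250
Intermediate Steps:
J(v) = 3 + v² (J(v) = 3 + v*v = 3 + v²)
(J(592) - 91966)*(-367279 + 283029) = ((3 + 592²) - 91966)*(-367279 + 283029) = ((3 + 350464) - 91966)*(-84250) = (350467 - 91966)*(-84250) = 258501*(-84250) = -21778709250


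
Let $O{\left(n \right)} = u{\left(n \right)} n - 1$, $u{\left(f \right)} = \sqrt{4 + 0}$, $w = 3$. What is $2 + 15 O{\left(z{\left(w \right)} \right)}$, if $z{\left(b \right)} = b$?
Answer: $77$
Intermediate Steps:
$u{\left(f \right)} = 2$ ($u{\left(f \right)} = \sqrt{4} = 2$)
$O{\left(n \right)} = -1 + 2 n$ ($O{\left(n \right)} = 2 n - 1 = -1 + 2 n$)
$2 + 15 O{\left(z{\left(w \right)} \right)} = 2 + 15 \left(-1 + 2 \cdot 3\right) = 2 + 15 \left(-1 + 6\right) = 2 + 15 \cdot 5 = 2 + 75 = 77$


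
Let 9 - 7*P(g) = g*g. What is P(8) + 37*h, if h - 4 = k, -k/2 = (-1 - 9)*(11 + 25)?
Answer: 187461/7 ≈ 26780.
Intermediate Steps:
P(g) = 9/7 - g²/7 (P(g) = 9/7 - g*g/7 = 9/7 - g²/7)
k = 720 (k = -2*(-1 - 9)*(11 + 25) = -(-20)*36 = -2*(-360) = 720)
h = 724 (h = 4 + 720 = 724)
P(8) + 37*h = (9/7 - ⅐*8²) + 37*724 = (9/7 - ⅐*64) + 26788 = (9/7 - 64/7) + 26788 = -55/7 + 26788 = 187461/7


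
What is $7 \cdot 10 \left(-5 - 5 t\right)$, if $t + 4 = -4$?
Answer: $2450$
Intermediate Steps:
$t = -8$ ($t = -4 - 4 = -8$)
$7 \cdot 10 \left(-5 - 5 t\right) = 7 \cdot 10 \left(-5 - -40\right) = 70 \left(-5 + 40\right) = 70 \cdot 35 = 2450$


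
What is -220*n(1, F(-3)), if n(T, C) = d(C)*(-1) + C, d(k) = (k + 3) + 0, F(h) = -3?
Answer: 660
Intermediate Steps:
d(k) = 3 + k (d(k) = (3 + k) + 0 = 3 + k)
n(T, C) = -3 (n(T, C) = (3 + C)*(-1) + C = (-3 - C) + C = -3)
-220*n(1, F(-3)) = -220*(-3) = 660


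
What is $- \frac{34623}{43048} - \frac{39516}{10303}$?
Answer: $- \frac{2057805537}{443523544} \approx -4.6397$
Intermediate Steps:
$- \frac{34623}{43048} - \frac{39516}{10303} = - \frac{2057805537}{443523544}$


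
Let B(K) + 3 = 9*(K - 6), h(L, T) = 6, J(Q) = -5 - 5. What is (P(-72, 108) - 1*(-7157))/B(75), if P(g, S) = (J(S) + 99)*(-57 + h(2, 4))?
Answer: 1309/309 ≈ 4.2362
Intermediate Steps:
J(Q) = -10
B(K) = -57 + 9*K (B(K) = -3 + 9*(K - 6) = -3 + 9*(-6 + K) = -3 + (-54 + 9*K) = -57 + 9*K)
P(g, S) = -4539 (P(g, S) = (-10 + 99)*(-57 + 6) = 89*(-51) = -4539)
(P(-72, 108) - 1*(-7157))/B(75) = (-4539 - 1*(-7157))/(-57 + 9*75) = (-4539 + 7157)/(-57 + 675) = 2618/618 = 2618*(1/618) = 1309/309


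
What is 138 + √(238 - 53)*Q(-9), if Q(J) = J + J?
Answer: 138 - 18*√185 ≈ -106.83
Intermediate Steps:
Q(J) = 2*J
138 + √(238 - 53)*Q(-9) = 138 + √(238 - 53)*(2*(-9)) = 138 + √185*(-18) = 138 - 18*√185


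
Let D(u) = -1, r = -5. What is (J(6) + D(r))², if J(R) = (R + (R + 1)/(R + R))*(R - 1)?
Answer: 146689/144 ≈ 1018.7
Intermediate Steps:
J(R) = (-1 + R)*(R + (1 + R)/(2*R)) (J(R) = (R + (1 + R)/((2*R)))*(-1 + R) = (R + (1 + R)*(1/(2*R)))*(-1 + R) = (R + (1 + R)/(2*R))*(-1 + R) = (-1 + R)*(R + (1 + R)/(2*R)))
(J(6) + D(r))² = ((6² - ½*6 - ½/6) - 1)² = ((36 - 3 - ½*⅙) - 1)² = ((36 - 3 - 1/12) - 1)² = (395/12 - 1)² = (383/12)² = 146689/144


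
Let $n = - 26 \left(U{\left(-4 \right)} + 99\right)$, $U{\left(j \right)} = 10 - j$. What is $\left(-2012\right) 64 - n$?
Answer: $-125830$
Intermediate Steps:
$n = -2938$ ($n = - 26 \left(\left(10 - -4\right) + 99\right) = - 26 \left(\left(10 + 4\right) + 99\right) = - 26 \left(14 + 99\right) = \left(-26\right) 113 = -2938$)
$\left(-2012\right) 64 - n = \left(-2012\right) 64 - -2938 = -128768 + 2938 = -125830$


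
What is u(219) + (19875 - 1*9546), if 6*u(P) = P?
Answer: 20731/2 ≈ 10366.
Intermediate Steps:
u(P) = P/6
u(219) + (19875 - 1*9546) = (⅙)*219 + (19875 - 1*9546) = 73/2 + (19875 - 9546) = 73/2 + 10329 = 20731/2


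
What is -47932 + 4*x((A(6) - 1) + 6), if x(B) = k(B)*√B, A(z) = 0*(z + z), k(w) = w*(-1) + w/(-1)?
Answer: -47932 - 40*√5 ≈ -48021.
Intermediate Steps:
k(w) = -2*w (k(w) = -w + w*(-1) = -w - w = -2*w)
A(z) = 0 (A(z) = 0*(2*z) = 0)
x(B) = -2*B^(3/2) (x(B) = (-2*B)*√B = -2*B^(3/2))
-47932 + 4*x((A(6) - 1) + 6) = -47932 + 4*(-2*((0 - 1) + 6)^(3/2)) = -47932 + 4*(-2*(-1 + 6)^(3/2)) = -47932 + 4*(-10*√5) = -47932 - 40*√5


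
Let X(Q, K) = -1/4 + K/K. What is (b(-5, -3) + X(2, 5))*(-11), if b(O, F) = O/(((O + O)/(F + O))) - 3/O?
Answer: 583/20 ≈ 29.150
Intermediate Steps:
b(O, F) = F/2 + O/2 - 3/O (b(O, F) = O/(((2*O)/(F + O))) - 3/O = O/((2*O/(F + O))) - 3/O = O*((F + O)/(2*O)) - 3/O = (F/2 + O/2) - 3/O = F/2 + O/2 - 3/O)
X(Q, K) = 3/4 (X(Q, K) = -1*1/4 + 1 = -1/4 + 1 = 3/4)
(b(-5, -3) + X(2, 5))*(-11) = ((1/2)*(-6 - 5*(-3 - 5))/(-5) + 3/4)*(-11) = ((1/2)*(-1/5)*(-6 - 5*(-8)) + 3/4)*(-11) = ((1/2)*(-1/5)*(-6 + 40) + 3/4)*(-11) = ((1/2)*(-1/5)*34 + 3/4)*(-11) = (-17/5 + 3/4)*(-11) = -53/20*(-11) = 583/20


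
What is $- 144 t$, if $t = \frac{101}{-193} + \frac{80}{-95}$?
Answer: $\frac{721008}{3667} \approx 196.62$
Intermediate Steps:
$t = - \frac{5007}{3667}$ ($t = 101 \left(- \frac{1}{193}\right) + 80 \left(- \frac{1}{95}\right) = - \frac{101}{193} - \frac{16}{19} = - \frac{5007}{3667} \approx -1.3654$)
$- 144 t = \left(-144\right) \left(- \frac{5007}{3667}\right) = \frac{721008}{3667}$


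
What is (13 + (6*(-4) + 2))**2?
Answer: 81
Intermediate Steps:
(13 + (6*(-4) + 2))**2 = (13 + (-24 + 2))**2 = (13 - 22)**2 = (-9)**2 = 81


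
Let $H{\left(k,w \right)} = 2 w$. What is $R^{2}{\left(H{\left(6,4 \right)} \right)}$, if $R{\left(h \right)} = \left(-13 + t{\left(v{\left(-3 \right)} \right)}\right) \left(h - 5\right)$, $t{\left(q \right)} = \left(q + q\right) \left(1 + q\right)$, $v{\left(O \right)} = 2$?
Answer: $9$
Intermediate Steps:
$t{\left(q \right)} = 2 q \left(1 + q\right)$
$R{\left(h \right)} = 5 - h$ ($R{\left(h \right)} = \left(-13 + 2 \cdot 2 \left(1 + 2\right)\right) \left(h - 5\right) = \left(-13 + 2 \cdot 2 \cdot 3\right) \left(-5 + h\right) = \left(-13 + 12\right) \left(-5 + h\right) = - (-5 + h) = 5 - h$)
$R^{2}{\left(H{\left(6,4 \right)} \right)} = \left(5 - 2 \cdot 4\right)^{2} = \left(5 - 8\right)^{2} = \left(-3\right)^{2} = 9$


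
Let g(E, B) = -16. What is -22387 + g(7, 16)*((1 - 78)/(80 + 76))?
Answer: -872785/39 ≈ -22379.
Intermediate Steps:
-22387 + g(7, 16)*((1 - 78)/(80 + 76)) = -22387 - 16*(1 - 78)/(80 + 76) = -22387 - (-1232)/156 = -22387 - 16*(-77/156) = -22387 + 308/39 = -872785/39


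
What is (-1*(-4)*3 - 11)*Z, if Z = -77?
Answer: -77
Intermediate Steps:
(-1*(-4)*3 - 11)*Z = (-1*(-4)*3 - 11)*(-77) = (4*3 - 11)*(-77) = (12 - 11)*(-77) = 1*(-77) = -77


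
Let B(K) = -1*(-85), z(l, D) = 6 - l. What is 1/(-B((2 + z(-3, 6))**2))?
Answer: -1/85 ≈ -0.011765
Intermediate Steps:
B(K) = 85
1/(-B((2 + z(-3, 6))**2)) = 1/(-1*85) = 1/(-85) = -1/85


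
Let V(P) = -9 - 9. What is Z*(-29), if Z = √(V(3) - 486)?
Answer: -174*I*√14 ≈ -651.05*I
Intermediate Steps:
V(P) = -18
Z = 6*I*√14 (Z = √(-18 - 486) = √(-504) = 6*I*√14 ≈ 22.45*I)
Z*(-29) = (6*I*√14)*(-29) = -174*I*√14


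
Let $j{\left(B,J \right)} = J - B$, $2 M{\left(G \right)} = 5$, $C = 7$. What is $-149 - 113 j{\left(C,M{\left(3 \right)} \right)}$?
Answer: $\frac{719}{2} \approx 359.5$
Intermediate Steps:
$M{\left(G \right)} = \frac{5}{2}$ ($M{\left(G \right)} = \frac{1}{2} \cdot 5 = \frac{5}{2}$)
$-149 - 113 j{\left(C,M{\left(3 \right)} \right)} = -149 - 113 \left(\frac{5}{2} - 7\right) = -149 - - \frac{1017}{2} = -149 + \frac{1017}{2} = \frac{719}{2}$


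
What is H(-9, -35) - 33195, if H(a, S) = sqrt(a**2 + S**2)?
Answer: -33195 + sqrt(1306) ≈ -33159.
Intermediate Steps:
H(a, S) = sqrt(S**2 + a**2)
H(-9, -35) - 33195 = sqrt((-35)**2 + (-9)**2) - 33195 = sqrt(1225 + 81) - 33195 = sqrt(1306) - 33195 = -33195 + sqrt(1306)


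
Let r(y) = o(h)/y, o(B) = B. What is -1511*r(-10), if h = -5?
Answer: -1511/2 ≈ -755.50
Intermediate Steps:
r(y) = -5/y
-1511*r(-10) = -(-7555)/(-10) = -(-7555)*(-1)/10 = -1511*½ = -1511/2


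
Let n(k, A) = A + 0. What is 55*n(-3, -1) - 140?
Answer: -195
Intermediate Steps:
n(k, A) = A
55*n(-3, -1) - 140 = 55*(-1) - 140 = -55 - 140 = -195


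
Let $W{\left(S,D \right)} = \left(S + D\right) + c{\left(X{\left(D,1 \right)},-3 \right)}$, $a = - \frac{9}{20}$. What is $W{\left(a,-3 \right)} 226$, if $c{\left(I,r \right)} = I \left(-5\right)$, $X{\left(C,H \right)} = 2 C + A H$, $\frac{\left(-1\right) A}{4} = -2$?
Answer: $- \frac{30397}{10} \approx -3039.7$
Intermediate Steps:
$A = 8$ ($A = \left(-4\right) \left(-2\right) = 8$)
$X{\left(C,H \right)} = 2 C + 8 H$
$c{\left(I,r \right)} = - 5 I$
$a = - \frac{9}{20}$ ($a = \left(-9\right) \frac{1}{20} = - \frac{9}{20} \approx -0.45$)
$W{\left(S,D \right)} = -40 + S - 9 D$ ($W{\left(S,D \right)} = \left(S + D\right) - 5 \left(2 D + 8 \cdot 1\right) = \left(D + S\right) - 5 \left(2 D + 8\right) = \left(D + S\right) - 5 \left(8 + 2 D\right) = \left(D + S\right) - \left(40 + 10 D\right) = -40 + S - 9 D$)
$W{\left(a,-3 \right)} 226 = \left(-40 - \frac{9}{20} - -27\right) 226 = \left(-40 - \frac{9}{20} + 27\right) 226 = \left(- \frac{269}{20}\right) 226 = - \frac{30397}{10}$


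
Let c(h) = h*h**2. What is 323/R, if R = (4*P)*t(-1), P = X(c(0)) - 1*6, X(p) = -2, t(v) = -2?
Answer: 323/64 ≈ 5.0469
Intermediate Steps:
c(h) = h**3
P = -8 (P = -2 - 1*6 = -2 - 6 = -8)
R = 64 (R = (4*(-8))*(-2) = -32*(-2) = 64)
323/R = 323/64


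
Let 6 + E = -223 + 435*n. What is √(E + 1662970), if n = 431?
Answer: √1850226 ≈ 1360.2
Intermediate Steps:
E = 187256 (E = -6 + (-223 + 435*431) = -6 + (-223 + 187485) = -6 + 187262 = 187256)
√(E + 1662970) = √(187256 + 1662970) = √1850226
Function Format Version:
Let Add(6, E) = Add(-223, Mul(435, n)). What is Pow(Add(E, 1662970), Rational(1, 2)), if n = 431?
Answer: Pow(1850226, Rational(1, 2)) ≈ 1360.2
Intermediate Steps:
E = 187256 (E = Add(-6, Add(-223, Mul(435, 431))) = Add(-6, Add(-223, 187485)) = Add(-6, 187262) = 187256)
Pow(Add(E, 1662970), Rational(1, 2)) = Pow(Add(187256, 1662970), Rational(1, 2)) = Pow(1850226, Rational(1, 2))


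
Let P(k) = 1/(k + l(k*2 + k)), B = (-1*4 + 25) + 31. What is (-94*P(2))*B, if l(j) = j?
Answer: -611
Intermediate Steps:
B = 52 (B = (-4 + 25) + 31 = 21 + 31 = 52)
P(k) = 1/(4*k) (P(k) = 1/(k + (k*2 + k)) = 1/(k + (2*k + k)) = 1/(k + 3*k) = 1/(4*k))
(-94*P(2))*B = -47/(2*2)*52 = -94*⅛*52 = -47/4*52 = -611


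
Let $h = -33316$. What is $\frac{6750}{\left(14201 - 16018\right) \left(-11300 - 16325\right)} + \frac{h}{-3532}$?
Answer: $\frac{3344615935}{354574831} \approx 9.4328$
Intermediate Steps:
$\frac{6750}{\left(14201 - 16018\right) \left(-11300 - 16325\right)} + \frac{h}{-3532} = \frac{6750}{\left(14201 - 16018\right) \left(-11300 - 16325\right)} - \frac{33316}{-3532} = \frac{6750}{\left(-1817\right) \left(-27625\right)} - - \frac{8329}{883} = \frac{6750}{50194625} + \frac{8329}{883} = 6750 \cdot \frac{1}{50194625} + \frac{8329}{883} = \frac{54}{401557} + \frac{8329}{883} = \frac{3344615935}{354574831}$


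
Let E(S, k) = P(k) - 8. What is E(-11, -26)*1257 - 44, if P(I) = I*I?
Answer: 839632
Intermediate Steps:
P(I) = I²
E(S, k) = -8 + k² (E(S, k) = k² - 8 = -8 + k²)
E(-11, -26)*1257 - 44 = (-8 + (-26)²)*1257 - 44 = (-8 + 676)*1257 - 44 = 668*1257 - 44 = 839676 - 44 = 839632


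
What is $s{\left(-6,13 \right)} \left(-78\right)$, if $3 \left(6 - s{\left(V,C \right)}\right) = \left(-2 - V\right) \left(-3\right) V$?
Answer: $1404$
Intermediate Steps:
$s{\left(V,C \right)} = 6 - \frac{V \left(6 + 3 V\right)}{3}$ ($s{\left(V,C \right)} = 6 - \frac{\left(-2 - V\right) \left(-3\right) V}{3} = 6 - \frac{\left(6 + 3 V\right) V}{3} = 6 - \frac{V \left(6 + 3 V\right)}{3}$)
$s{\left(-6,13 \right)} \left(-78\right) = \left(6 - \left(-6\right)^{2} - -12\right) \left(-78\right) = \left(6 - 36 + 12\right) \left(-78\right) = \left(-18\right) \left(-78\right) = 1404$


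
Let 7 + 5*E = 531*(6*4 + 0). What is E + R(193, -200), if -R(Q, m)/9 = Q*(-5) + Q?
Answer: 47477/5 ≈ 9495.4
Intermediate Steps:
R(Q, m) = 36*Q (R(Q, m) = -9*(Q*(-5) + Q) = -9*(-5*Q + Q) = -(-36)*Q = 36*Q)
E = 12737/5 (E = -7/5 + (531*(6*4 + 0))/5 = -7/5 + (531*(24 + 0))/5 = -7/5 + (531*24)/5 = -7/5 + (1/5)*12744 = -7/5 + 12744/5 = 12737/5 ≈ 2547.4)
E + R(193, -200) = 12737/5 + 36*193 = 12737/5 + 6948 = 47477/5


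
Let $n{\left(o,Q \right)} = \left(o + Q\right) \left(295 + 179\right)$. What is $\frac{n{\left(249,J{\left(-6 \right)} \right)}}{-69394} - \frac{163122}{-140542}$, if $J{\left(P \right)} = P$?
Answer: $- \frac{1217055144}{2438192887} \approx -0.49916$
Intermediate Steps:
$n{\left(o,Q \right)} = 474 Q + 474 o$ ($n{\left(o,Q \right)} = \left(Q + o\right) 474 = 474 Q + 474 o$)
$\frac{n{\left(249,J{\left(-6 \right)} \right)}}{-69394} - \frac{163122}{-140542} = \frac{474 \left(-6\right) + 474 \cdot 249}{-69394} - \frac{163122}{-140542} = \left(-2844 + 118026\right) \left(- \frac{1}{69394}\right) - - \frac{81561}{70271} = 115182 \left(- \frac{1}{69394}\right) + \frac{81561}{70271} = - \frac{57591}{34697} + \frac{81561}{70271} = - \frac{1217055144}{2438192887}$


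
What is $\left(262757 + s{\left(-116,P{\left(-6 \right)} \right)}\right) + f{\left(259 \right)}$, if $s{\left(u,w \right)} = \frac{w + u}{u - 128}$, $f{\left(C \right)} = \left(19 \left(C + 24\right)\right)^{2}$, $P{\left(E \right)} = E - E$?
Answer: $\frac{1779668075}{61} \approx 2.9175 \cdot 10^{7}$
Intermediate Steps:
$P{\left(E \right)} = 0$
$f{\left(C \right)} = \left(456 + 19 C\right)^{2}$ ($f{\left(C \right)} = \left(19 \left(24 + C\right)\right)^{2} = \left(456 + 19 C\right)^{2}$)
$s{\left(u,w \right)} = \frac{u + w}{-128 + u}$
$\left(262757 + s{\left(-116,P{\left(-6 \right)} \right)}\right) + f{\left(259 \right)} = \left(262757 + \frac{-116 + 0}{-128 - 116}\right) + 361 \left(24 + 259\right)^{2} = \left(262757 + \frac{1}{-244} \left(-116\right)\right) + 361 \cdot 283^{2} = \left(262757 - - \frac{29}{61}\right) + 361 \cdot 80089 = \left(262757 + \frac{29}{61}\right) + 28912129 = \frac{16028206}{61} + 28912129 = \frac{1779668075}{61}$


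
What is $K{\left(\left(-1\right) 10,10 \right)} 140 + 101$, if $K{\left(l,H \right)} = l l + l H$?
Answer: $101$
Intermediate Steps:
$K{\left(l,H \right)} = l^{2} + H l$
$K{\left(\left(-1\right) 10,10 \right)} 140 + 101 = \left(-1\right) 10 \left(10 - 10\right) 140 + 101 = - 10 \left(10 - 10\right) 140 + 101 = \left(-10\right) 0 \cdot 140 + 101 = 0 \cdot 140 + 101 = 0 + 101 = 101$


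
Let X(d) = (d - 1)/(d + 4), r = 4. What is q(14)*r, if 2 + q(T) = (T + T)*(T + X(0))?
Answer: 1532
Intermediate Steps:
X(d) = (-1 + d)/(4 + d)
q(T) = -2 + 2*T*(-¼ + T) (q(T) = -2 + (T + T)*(T + (-1 + 0)/(4 + 0)) = -2 + (2*T)*(T - 1/4) = -2 + (2*T)*(T + (¼)*(-1)) = -2 + (2*T)*(T - ¼) = -2 + (2*T)*(-¼ + T) = -2 + 2*T*(-¼ + T))
q(14)*r = (-2 + 2*14² - ½*14)*4 = (-2 + 2*196 - 7)*4 = (-2 + 392 - 7)*4 = 383*4 = 1532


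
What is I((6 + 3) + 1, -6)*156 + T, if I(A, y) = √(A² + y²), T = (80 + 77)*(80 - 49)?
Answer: 4867 + 312*√34 ≈ 6686.3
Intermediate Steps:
T = 4867 (T = 157*31 = 4867)
I((6 + 3) + 1, -6)*156 + T = √(((6 + 3) + 1)² + (-6)²)*156 + 4867 = √((9 + 1)² + 36)*156 + 4867 = √(10² + 36)*156 + 4867 = √(100 + 36)*156 + 4867 = √136*156 + 4867 = (2*√34)*156 + 4867 = 312*√34 + 4867 = 4867 + 312*√34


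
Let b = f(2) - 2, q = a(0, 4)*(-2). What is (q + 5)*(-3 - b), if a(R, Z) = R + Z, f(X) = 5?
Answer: 18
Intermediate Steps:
q = -8 (q = (0 + 4)*(-2) = 4*(-2) = -8)
b = 3 (b = 5 - 2 = 3)
(q + 5)*(-3 - b) = (-8 + 5)*(-3 - 1*3) = -3*(-3 - 3) = -3*(-6) = 18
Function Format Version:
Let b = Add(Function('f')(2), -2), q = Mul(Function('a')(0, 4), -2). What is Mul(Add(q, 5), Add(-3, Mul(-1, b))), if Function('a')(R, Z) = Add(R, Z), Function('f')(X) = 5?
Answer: 18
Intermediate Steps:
q = -8 (q = Mul(Add(0, 4), -2) = Mul(4, -2) = -8)
b = 3 (b = Add(5, -2) = 3)
Mul(Add(q, 5), Add(-3, Mul(-1, b))) = Mul(Add(-8, 5), Add(-3, Mul(-1, 3))) = Mul(-3, Add(-3, -3)) = Mul(-3, -6) = 18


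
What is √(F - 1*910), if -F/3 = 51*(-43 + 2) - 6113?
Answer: √23702 ≈ 153.95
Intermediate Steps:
F = 24612 (F = -3*(51*(-43 + 2) - 6113) = -3*(51*(-41) - 6113) = -3*(-2091 - 6113) = -3*(-8204) = 24612)
√(F - 1*910) = √(24612 - 1*910) = √(24612 - 910) = √23702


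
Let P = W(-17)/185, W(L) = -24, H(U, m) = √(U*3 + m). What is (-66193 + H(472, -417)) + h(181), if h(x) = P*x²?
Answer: -13031969/185 + 3*√111 ≈ -70412.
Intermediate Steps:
H(U, m) = √(m + 3*U) (H(U, m) = √(3*U + m) = √(m + 3*U))
P = -24/185 ≈ -0.12973
h(x) = -24*x²/185
(-66193 + H(472, -417)) + h(181) = (-66193 + √(-417 + 3*472)) - 24/185*181² = (-66193 + √(-417 + 1416)) - 24/185*32761 = (-66193 + √999) - 786264/185 = (-66193 + 3*√111) - 786264/185 = -13031969/185 + 3*√111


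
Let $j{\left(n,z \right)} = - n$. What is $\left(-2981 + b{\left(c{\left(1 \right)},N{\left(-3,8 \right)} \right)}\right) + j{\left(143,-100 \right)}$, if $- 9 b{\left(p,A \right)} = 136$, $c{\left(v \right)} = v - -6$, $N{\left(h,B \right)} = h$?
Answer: $- \frac{28252}{9} \approx -3139.1$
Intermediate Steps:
$c{\left(v \right)} = 6 + v$ ($c{\left(v \right)} = v + 6 = 6 + v$)
$b{\left(p,A \right)} = - \frac{136}{9}$ ($b{\left(p,A \right)} = \left(- \frac{1}{9}\right) 136 = - \frac{136}{9}$)
$\left(-2981 + b{\left(c{\left(1 \right)},N{\left(-3,8 \right)} \right)}\right) + j{\left(143,-100 \right)} = \left(-2981 - \frac{136}{9}\right) - 143 = - \frac{26965}{9} - 143 = - \frac{28252}{9}$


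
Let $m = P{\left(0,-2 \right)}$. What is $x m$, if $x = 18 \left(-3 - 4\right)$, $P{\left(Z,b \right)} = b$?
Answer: $252$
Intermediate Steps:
$m = -2$
$x = -126$ ($x = 18 \left(-7\right) = -126$)
$x m = \left(-126\right) \left(-2\right) = 252$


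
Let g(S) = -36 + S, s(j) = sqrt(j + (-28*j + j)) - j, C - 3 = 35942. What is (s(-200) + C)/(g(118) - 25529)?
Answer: -36145/25447 - 20*sqrt(13)/25447 ≈ -1.4232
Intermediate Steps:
C = 35945 (C = 3 + 35942 = 35945)
s(j) = -j + sqrt(26)*sqrt(-j) (s(j) = sqrt(j - 27*j) - j = sqrt(-26*j) - j = sqrt(26)*sqrt(-j) - j = -j + sqrt(26)*sqrt(-j))
(s(-200) + C)/(g(118) - 25529) = ((-1*(-200) + sqrt(26)*sqrt(-1*(-200))) + 35945)/((-36 + 118) - 25529) = ((200 + sqrt(26)*sqrt(200)) + 35945)/(82 - 25529) = ((200 + sqrt(26)*(10*sqrt(2))) + 35945)/(-25447) = ((200 + 20*sqrt(13)) + 35945)*(-1/25447) = (36145 + 20*sqrt(13))*(-1/25447) = -36145/25447 - 20*sqrt(13)/25447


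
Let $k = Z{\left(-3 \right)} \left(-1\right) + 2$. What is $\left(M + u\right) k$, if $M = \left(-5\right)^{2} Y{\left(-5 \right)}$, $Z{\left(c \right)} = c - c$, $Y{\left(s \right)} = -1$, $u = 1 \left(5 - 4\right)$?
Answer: $-48$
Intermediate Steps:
$u = 1$ ($u = 1 \cdot 1 = 1$)
$Z{\left(c \right)} = 0$
$M = -25$ ($M = \left(-5\right)^{2} \left(-1\right) = 25 \left(-1\right) = -25$)
$k = 2$ ($k = 0 \left(-1\right) + 2 = 0 + 2 = 2$)
$\left(M + u\right) k = \left(-25 + 1\right) 2 = \left(-24\right) 2 = -48$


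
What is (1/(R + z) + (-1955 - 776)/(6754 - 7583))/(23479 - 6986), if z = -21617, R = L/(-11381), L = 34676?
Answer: 671974288594/3364273101269841 ≈ 0.00019974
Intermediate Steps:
R = -34676/11381 (R = 34676/(-11381) = 34676*(-1/11381) = -34676/11381 ≈ -3.0468)
(1/(R + z) + (-1955 - 776)/(6754 - 7583))/(23479 - 6986) = (1/(-34676/11381 - 21617) + (-1955 - 776)/(6754 - 7583))/(23479 - 6986) = (1/(-246057753/11381) - 2731/(-829))/16493 = (-11381/246057753 - 2731*(-1/829))*(1/16493) = (-11381/246057753 + 2731/829)*(1/16493) = (671974288594/203981877237)*(1/16493) = 671974288594/3364273101269841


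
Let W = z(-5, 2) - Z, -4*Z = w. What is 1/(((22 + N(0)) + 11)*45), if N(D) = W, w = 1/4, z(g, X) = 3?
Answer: 16/25965 ≈ 0.00061621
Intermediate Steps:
w = ¼ ≈ 0.25000
Z = -1/16 (Z = -¼*¼ = -1/16 ≈ -0.062500)
W = 49/16 (W = 3 - 1*(-1/16) = 3 + 1/16 = 49/16 ≈ 3.0625)
N(D) = 49/16
1/(((22 + N(0)) + 11)*45) = 1/(((22 + 49/16) + 11)*45) = 1/((401/16 + 11)*45) = 1/((577/16)*45) = 1/(25965/16) = 16/25965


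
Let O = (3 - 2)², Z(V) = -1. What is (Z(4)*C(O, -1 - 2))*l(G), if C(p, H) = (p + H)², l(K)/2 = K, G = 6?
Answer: -48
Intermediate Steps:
l(K) = 2*K
O = 1 (O = 1² = 1)
C(p, H) = (H + p)²
(Z(4)*C(O, -1 - 2))*l(G) = (-((-1 - 2) + 1)²)*(2*6) = -(-3 + 1)²*12 = -1*(-2)²*12 = -1*4*12 = -4*12 = -48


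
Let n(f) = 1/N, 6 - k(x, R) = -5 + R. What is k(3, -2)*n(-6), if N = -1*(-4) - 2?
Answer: 13/2 ≈ 6.5000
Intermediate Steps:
k(x, R) = 11 - R (k(x, R) = 6 - (-5 + R) = 6 + (5 - R) = 11 - R)
N = 2 (N = 4 - 2 = 2)
n(f) = ½ (n(f) = 1/2 = ½)
k(3, -2)*n(-6) = (11 - 1*(-2))*(½) = (11 + 2)*(½) = 13*(½) = 13/2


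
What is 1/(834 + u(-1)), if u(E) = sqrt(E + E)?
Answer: 417/347779 - I*sqrt(2)/695558 ≈ 0.001199 - 2.0332e-6*I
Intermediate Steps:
u(E) = sqrt(2)*sqrt(E) (u(E) = sqrt(2*E) = sqrt(2)*sqrt(E))
1/(834 + u(-1)) = 1/(834 + sqrt(2)*sqrt(-1)) = 1/(834 + sqrt(2)*I) = 1/(834 + I*sqrt(2))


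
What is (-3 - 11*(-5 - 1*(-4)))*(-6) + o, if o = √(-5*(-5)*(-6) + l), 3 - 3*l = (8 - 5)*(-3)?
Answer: -48 + I*√146 ≈ -48.0 + 12.083*I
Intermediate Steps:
l = 4 (l = 1 - (8 - 5)*(-3)/3 = 1 - (-3) = 1 - ⅓*(-9) = 1 + 3 = 4)
o = I*√146 (o = √(-5*(-5)*(-6) + 4) = √(25*(-6) + 4) = √(-150 + 4) = √(-146) = I*√146 ≈ 12.083*I)
(-3 - 11*(-5 - 1*(-4)))*(-6) + o = (-3 - 11*(-5 - 1*(-4)))*(-6) + I*√146 = (-3 - 11*(-5 + 4))*(-6) + I*√146 = (-3 - 11*(-1))*(-6) + I*√146 = (-3 + 11)*(-6) + I*√146 = 8*(-6) + I*√146 = -48 + I*√146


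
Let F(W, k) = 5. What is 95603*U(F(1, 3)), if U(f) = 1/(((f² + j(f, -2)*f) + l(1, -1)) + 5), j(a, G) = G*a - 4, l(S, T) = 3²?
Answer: -95603/31 ≈ -3084.0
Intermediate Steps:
l(S, T) = 9
j(a, G) = -4 + G*a
U(f) = 1/(14 + f² + f*(-4 - 2*f)) (U(f) = 1/(((f² + (-4 - 2*f)*f) + 9) + 5) = 1/(((f² + f*(-4 - 2*f)) + 9) + 5) = 1/((9 + f² + f*(-4 - 2*f)) + 5) = 1/(14 + f² + f*(-4 - 2*f)))
95603*U(F(1, 3)) = 95603*(-1/(-14 + 5² + 4*5)) = 95603*(-1/(-14 + 25 + 20)) = 95603*(-1/31) = -95603/31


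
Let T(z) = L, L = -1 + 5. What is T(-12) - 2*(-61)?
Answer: 126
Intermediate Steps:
L = 4
T(z) = 4
T(-12) - 2*(-61) = 4 - 2*(-61) = 4 + 122 = 126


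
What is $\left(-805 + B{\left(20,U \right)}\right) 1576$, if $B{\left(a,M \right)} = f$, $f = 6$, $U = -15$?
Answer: $-1259224$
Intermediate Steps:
$B{\left(a,M \right)} = 6$
$\left(-805 + B{\left(20,U \right)}\right) 1576 = \left(-805 + 6\right) 1576 = \left(-799\right) 1576 = -1259224$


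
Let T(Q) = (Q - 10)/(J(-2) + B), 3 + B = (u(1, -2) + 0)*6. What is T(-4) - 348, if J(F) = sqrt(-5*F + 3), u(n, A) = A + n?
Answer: -11769/34 + 7*sqrt(13)/34 ≈ -345.40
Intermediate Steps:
J(F) = sqrt(3 - 5*F)
B = -9 (B = -3 + ((-2 + 1) + 0)*6 = -3 + (-1 + 0)*6 = -3 - 1*6 = -3 - 6 = -9)
T(Q) = (-10 + Q)/(-9 + sqrt(13)) (T(Q) = (Q - 10)/(sqrt(3 - 5*(-2)) - 9) = (-10 + Q)/(sqrt(3 + 10) - 9) = (-10 + Q)/(sqrt(13) - 9) = (-10 + Q)/(-9 + sqrt(13)))
T(-4) - 348 = (-10 - 4)/(-9 + sqrt(13)) - 348 = -14/(-9 + sqrt(13)) - 348 = -348 - 14/(-9 + sqrt(13))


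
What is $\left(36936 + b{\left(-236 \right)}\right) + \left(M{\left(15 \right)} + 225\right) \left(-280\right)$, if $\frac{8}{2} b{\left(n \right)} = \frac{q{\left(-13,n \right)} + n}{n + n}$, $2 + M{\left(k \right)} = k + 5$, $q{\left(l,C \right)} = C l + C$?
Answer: $- \frac{248843}{8} \approx -31105.0$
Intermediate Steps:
$q{\left(l,C \right)} = C + C l$
$M{\left(k \right)} = 3 + k$ ($M{\left(k \right)} = -2 + \left(k + 5\right) = -2 + \left(5 + k\right) = 3 + k$)
$b{\left(n \right)} = - \frac{11}{8}$ ($b{\left(n \right)} = \frac{\left(n \left(1 - 13\right) + n\right) \frac{1}{n + n}}{4} = \frac{\left(n \left(-12\right) + n\right) \frac{1}{2 n}}{4} = \frac{\left(- 12 n + n\right) \frac{1}{2 n}}{4} = \frac{- 11 n \frac{1}{2 n}}{4} = \frac{1}{4} \left(- \frac{11}{2}\right) = - \frac{11}{8}$)
$\left(36936 + b{\left(-236 \right)}\right) + \left(M{\left(15 \right)} + 225\right) \left(-280\right) = \left(36936 - \frac{11}{8}\right) + \left(\left(3 + 15\right) + 225\right) \left(-280\right) = \frac{295477}{8} + \left(18 + 225\right) \left(-280\right) = \frac{295477}{8} + 243 \left(-280\right) = \frac{295477}{8} - 68040 = - \frac{248843}{8}$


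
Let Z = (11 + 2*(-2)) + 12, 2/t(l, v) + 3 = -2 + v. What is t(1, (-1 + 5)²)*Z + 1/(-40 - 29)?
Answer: 2611/759 ≈ 3.4401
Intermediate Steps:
t(l, v) = 2/(-5 + v) (t(l, v) = 2/(-3 + (-2 + v)) = 2/(-5 + v))
Z = 19 (Z = (11 - 4) + 12 = 7 + 12 = 19)
t(1, (-1 + 5)²)*Z + 1/(-40 - 29) = (2/(-5 + (-1 + 5)²))*19 + 1/(-40 - 29) = (2/(-5 + 4²))*19 + 1/(-69) = (2/(-5 + 16))*19 - 1/69 = (2/11)*19 - 1/69 = 38/11 - 1/69 = 2611/759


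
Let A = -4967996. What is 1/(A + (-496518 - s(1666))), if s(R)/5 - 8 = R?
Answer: -1/5472884 ≈ -1.8272e-7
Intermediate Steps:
s(R) = 40 + 5*R
1/(A + (-496518 - s(1666))) = 1/(-4967996 + (-496518 - (40 + 5*1666))) = 1/(-4967996 + (-496518 - (40 + 8330))) = 1/(-4967996 + (-496518 - 1*8370)) = 1/(-4967996 + (-496518 - 8370)) = 1/(-4967996 - 504888) = 1/(-5472884) = -1/5472884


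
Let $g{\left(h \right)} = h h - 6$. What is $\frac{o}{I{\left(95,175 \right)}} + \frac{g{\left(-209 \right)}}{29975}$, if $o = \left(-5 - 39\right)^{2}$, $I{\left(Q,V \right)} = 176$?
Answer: $\frac{14936}{1199} \approx 12.457$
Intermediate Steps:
$g{\left(h \right)} = -6 + h^{2}$ ($g{\left(h \right)} = h^{2} - 6 = -6 + h^{2}$)
$o = 1936$ ($o = \left(-44\right)^{2} = 1936$)
$\frac{o}{I{\left(95,175 \right)}} + \frac{g{\left(-209 \right)}}{29975} = \frac{1936}{176} + \frac{-6 + \left(-209\right)^{2}}{29975} = 1936 \cdot \frac{1}{176} + \left(-6 + 43681\right) \frac{1}{29975} = 11 + 43675 \cdot \frac{1}{29975} = 11 + \frac{1747}{1199} = \frac{14936}{1199}$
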